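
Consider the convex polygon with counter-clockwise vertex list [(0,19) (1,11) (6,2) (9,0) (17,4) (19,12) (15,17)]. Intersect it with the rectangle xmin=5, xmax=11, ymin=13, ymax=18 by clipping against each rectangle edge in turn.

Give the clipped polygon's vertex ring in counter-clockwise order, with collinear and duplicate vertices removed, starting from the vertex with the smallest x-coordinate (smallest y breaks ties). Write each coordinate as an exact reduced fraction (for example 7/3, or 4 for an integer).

1. After x ≥ 5: [(5,55/3) (5,19/5) (6,2) (9,0) (17,4) (19,12) (15,17)]
2. After x ≤ 11: [(11,263/15) (5,55/3) (5,19/5) (6,2) (9,0) (11,1)]
3. After y ≥ 13: [(11,13) (11,263/15) (5,55/3) (5,13)]
4. After y ≤ 18: [(11,13) (11,263/15) (15/2,18) (5,18) (5,13)]
5. Canonical ring: [(5,13) (11,13) (11,263/15) (15/2,18) (5,18)]

Clipped polygon: [(5,13) (11,13) (11,263/15) (15/2,18) (5,18)]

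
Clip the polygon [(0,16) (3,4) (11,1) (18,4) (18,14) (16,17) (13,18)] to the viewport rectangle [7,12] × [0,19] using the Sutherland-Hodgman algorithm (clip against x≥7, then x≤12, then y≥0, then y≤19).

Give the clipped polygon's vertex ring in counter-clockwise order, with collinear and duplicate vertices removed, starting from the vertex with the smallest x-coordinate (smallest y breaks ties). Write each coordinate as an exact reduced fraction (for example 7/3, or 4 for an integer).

1. After x ≥ 7: [(7,222/13) (7,5/2) (11,1) (18,4) (18,14) (16,17) (13,18)]
2. After x ≤ 12: [(12,232/13) (7,222/13) (7,5/2) (11,1) (12,10/7)]
3. After y ≥ 0: [(12,232/13) (7,222/13) (7,5/2) (11,1) (12,10/7)]
4. After y ≤ 19: [(12,232/13) (7,222/13) (7,5/2) (11,1) (12,10/7)]
5. Canonical ring: [(7,5/2) (11,1) (12,10/7) (12,232/13) (7,222/13)]

Clipped polygon: [(7,5/2) (11,1) (12,10/7) (12,232/13) (7,222/13)]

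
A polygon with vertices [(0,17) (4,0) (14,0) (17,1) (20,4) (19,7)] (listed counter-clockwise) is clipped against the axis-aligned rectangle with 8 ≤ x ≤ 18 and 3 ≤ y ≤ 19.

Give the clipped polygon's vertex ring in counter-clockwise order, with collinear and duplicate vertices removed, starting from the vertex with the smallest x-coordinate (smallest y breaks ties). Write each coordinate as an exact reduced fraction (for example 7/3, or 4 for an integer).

Clipped polygon: [(8,3) (18,3) (18,143/19) (8,243/19)]

1. After x ≥ 8: [(8,243/19) (8,0) (14,0) (17,1) (20,4) (19,7)]
2. After x ≤ 18: [(18,143/19) (8,243/19) (8,0) (14,0) (17,1) (18,2)]
3. After y ≥ 3: [(18,3) (18,143/19) (8,243/19) (8,3)]
4. After y ≤ 19: [(18,3) (18,143/19) (8,243/19) (8,3)]
5. Canonical ring: [(8,3) (18,3) (18,143/19) (8,243/19)]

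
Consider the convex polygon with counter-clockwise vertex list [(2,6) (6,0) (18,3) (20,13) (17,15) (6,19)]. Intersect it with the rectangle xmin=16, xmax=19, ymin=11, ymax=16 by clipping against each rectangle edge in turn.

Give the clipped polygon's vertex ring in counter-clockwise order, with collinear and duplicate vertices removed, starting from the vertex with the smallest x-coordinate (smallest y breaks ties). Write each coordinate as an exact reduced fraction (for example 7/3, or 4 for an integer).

Clipped polygon: [(16,11) (19,11) (19,41/3) (17,15) (16,169/11)]

1. After x ≥ 16: [(16,5/2) (18,3) (20,13) (17,15) (16,169/11)]
2. After x ≤ 19: [(16,5/2) (18,3) (19,8) (19,41/3) (17,15) (16,169/11)]
3. After y ≥ 11: [(16,11) (19,11) (19,41/3) (17,15) (16,169/11)]
4. After y ≤ 16: [(16,11) (19,11) (19,41/3) (17,15) (16,169/11)]
5. Canonical ring: [(16,11) (19,11) (19,41/3) (17,15) (16,169/11)]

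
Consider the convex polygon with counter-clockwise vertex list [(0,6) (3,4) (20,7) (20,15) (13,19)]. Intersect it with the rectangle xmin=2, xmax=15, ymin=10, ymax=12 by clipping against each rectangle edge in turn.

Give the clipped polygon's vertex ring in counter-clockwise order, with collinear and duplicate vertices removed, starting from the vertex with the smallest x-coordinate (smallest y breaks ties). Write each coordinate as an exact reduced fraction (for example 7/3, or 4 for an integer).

Clipped polygon: [(4,10) (15,10) (15,12) (6,12)]

1. After x ≥ 2: [(2,8) (2,14/3) (3,4) (20,7) (20,15) (13,19)]
2. After x ≤ 15: [(2,8) (2,14/3) (3,4) (15,104/17) (15,125/7) (13,19)]
3. After y ≥ 10: [(4,10) (15,10) (15,125/7) (13,19)]
4. After y ≤ 12: [(6,12) (4,10) (15,10) (15,12)]
5. Canonical ring: [(4,10) (15,10) (15,12) (6,12)]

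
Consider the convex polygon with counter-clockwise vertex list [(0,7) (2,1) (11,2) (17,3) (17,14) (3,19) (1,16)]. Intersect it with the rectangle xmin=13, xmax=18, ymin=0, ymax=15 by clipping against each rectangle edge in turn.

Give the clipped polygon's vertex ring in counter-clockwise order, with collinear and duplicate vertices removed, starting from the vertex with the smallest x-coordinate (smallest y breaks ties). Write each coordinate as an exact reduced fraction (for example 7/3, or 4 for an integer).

1. After x ≥ 13: [(13,7/3) (17,3) (17,14) (13,108/7)]
2. After x ≤ 18: [(13,7/3) (17,3) (17,14) (13,108/7)]
3. After y ≥ 0: [(13,7/3) (17,3) (17,14) (13,108/7)]
4. After y ≤ 15: [(13,15) (13,7/3) (17,3) (17,14) (71/5,15)]
5. Canonical ring: [(13,7/3) (17,3) (17,14) (71/5,15) (13,15)]

Clipped polygon: [(13,7/3) (17,3) (17,14) (71/5,15) (13,15)]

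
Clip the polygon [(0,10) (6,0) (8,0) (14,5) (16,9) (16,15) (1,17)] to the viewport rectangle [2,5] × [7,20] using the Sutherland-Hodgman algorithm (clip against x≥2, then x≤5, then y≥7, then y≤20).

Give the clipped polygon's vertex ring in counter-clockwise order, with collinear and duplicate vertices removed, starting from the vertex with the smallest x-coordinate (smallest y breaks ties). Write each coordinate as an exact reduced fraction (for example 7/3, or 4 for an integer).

Clipped polygon: [(2,7) (5,7) (5,247/15) (2,253/15)]

1. After x ≥ 2: [(2,20/3) (6,0) (8,0) (14,5) (16,9) (16,15) (2,253/15)]
2. After x ≤ 5: [(2,20/3) (5,5/3) (5,247/15) (2,253/15)]
3. After y ≥ 7: [(2,7) (5,7) (5,247/15) (2,253/15)]
4. After y ≤ 20: [(2,7) (5,7) (5,247/15) (2,253/15)]
5. Canonical ring: [(2,7) (5,7) (5,247/15) (2,253/15)]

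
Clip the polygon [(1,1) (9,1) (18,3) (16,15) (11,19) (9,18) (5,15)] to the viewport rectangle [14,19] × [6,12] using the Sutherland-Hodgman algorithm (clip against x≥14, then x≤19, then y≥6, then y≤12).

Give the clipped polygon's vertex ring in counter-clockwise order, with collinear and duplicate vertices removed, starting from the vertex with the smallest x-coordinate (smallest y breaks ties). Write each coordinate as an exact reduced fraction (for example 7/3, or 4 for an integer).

1. After x ≥ 14: [(14,19/9) (18,3) (16,15) (14,83/5)]
2. After x ≤ 19: [(14,19/9) (18,3) (16,15) (14,83/5)]
3. After y ≥ 6: [(14,6) (35/2,6) (16,15) (14,83/5)]
4. After y ≤ 12: [(14,12) (14,6) (35/2,6) (33/2,12)]
5. Canonical ring: [(14,6) (35/2,6) (33/2,12) (14,12)]

Clipped polygon: [(14,6) (35/2,6) (33/2,12) (14,12)]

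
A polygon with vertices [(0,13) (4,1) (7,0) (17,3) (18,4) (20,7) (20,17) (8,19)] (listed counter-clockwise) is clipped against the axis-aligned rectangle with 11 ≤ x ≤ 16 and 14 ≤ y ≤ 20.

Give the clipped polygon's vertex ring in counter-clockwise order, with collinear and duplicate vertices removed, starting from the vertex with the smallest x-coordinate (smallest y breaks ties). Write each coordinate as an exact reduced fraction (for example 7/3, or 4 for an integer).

1. After x ≥ 11: [(11,6/5) (17,3) (18,4) (20,7) (20,17) (11,37/2)]
2. After x ≤ 16: [(11,6/5) (16,27/10) (16,53/3) (11,37/2)]
3. After y ≥ 14: [(11,14) (16,14) (16,53/3) (11,37/2)]
4. After y ≤ 20: [(11,14) (16,14) (16,53/3) (11,37/2)]
5. Canonical ring: [(11,14) (16,14) (16,53/3) (11,37/2)]

Clipped polygon: [(11,14) (16,14) (16,53/3) (11,37/2)]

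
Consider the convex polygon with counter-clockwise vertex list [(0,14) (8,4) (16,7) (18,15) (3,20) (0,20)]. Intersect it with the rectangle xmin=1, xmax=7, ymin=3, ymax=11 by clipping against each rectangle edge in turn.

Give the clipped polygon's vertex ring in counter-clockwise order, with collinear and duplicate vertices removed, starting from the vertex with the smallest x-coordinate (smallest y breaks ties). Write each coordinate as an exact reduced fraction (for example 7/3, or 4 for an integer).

1. After x ≥ 1: [(1,51/4) (8,4) (16,7) (18,15) (3,20) (1,20)]
2. After x ≤ 7: [(1,51/4) (7,21/4) (7,56/3) (3,20) (1,20)]
3. After y ≥ 3: [(1,51/4) (7,21/4) (7,56/3) (3,20) (1,20)]
4. After y ≤ 11: [(12/5,11) (7,21/4) (7,11)]
5. Canonical ring: [(12/5,11) (7,21/4) (7,11)]

Clipped polygon: [(12/5,11) (7,21/4) (7,11)]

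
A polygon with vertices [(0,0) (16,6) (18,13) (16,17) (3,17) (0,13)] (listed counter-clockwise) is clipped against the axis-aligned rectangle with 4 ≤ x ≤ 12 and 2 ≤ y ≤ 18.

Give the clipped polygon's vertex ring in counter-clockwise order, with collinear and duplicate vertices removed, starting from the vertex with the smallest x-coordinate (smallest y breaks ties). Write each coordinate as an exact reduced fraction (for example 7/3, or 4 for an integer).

Clipped polygon: [(4,2) (16/3,2) (12,9/2) (12,17) (4,17)]

1. After x ≥ 4: [(4,3/2) (16,6) (18,13) (16,17) (4,17)]
2. After x ≤ 12: [(4,3/2) (12,9/2) (12,17) (4,17)]
3. After y ≥ 2: [(4,2) (16/3,2) (12,9/2) (12,17) (4,17)]
4. After y ≤ 18: [(4,2) (16/3,2) (12,9/2) (12,17) (4,17)]
5. Canonical ring: [(4,2) (16/3,2) (12,9/2) (12,17) (4,17)]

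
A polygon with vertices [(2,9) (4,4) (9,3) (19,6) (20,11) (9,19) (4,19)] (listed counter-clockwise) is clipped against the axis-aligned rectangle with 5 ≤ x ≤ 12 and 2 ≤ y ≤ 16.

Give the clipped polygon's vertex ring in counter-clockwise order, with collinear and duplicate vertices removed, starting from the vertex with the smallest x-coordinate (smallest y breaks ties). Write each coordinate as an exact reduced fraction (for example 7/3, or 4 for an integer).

Clipped polygon: [(5,19/5) (9,3) (12,39/10) (12,16) (5,16)]

1. After x ≥ 5: [(5,19/5) (9,3) (19,6) (20,11) (9,19) (5,19)]
2. After x ≤ 12: [(5,19/5) (9,3) (12,39/10) (12,185/11) (9,19) (5,19)]
3. After y ≥ 2: [(5,19/5) (9,3) (12,39/10) (12,185/11) (9,19) (5,19)]
4. After y ≤ 16: [(5,16) (5,19/5) (9,3) (12,39/10) (12,16)]
5. Canonical ring: [(5,19/5) (9,3) (12,39/10) (12,16) (5,16)]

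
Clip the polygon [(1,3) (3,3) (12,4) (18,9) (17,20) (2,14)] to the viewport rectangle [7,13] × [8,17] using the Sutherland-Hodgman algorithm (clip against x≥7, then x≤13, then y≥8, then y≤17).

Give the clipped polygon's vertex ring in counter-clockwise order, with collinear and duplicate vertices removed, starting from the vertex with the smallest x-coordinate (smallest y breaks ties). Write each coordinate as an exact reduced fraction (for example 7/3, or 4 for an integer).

1. After x ≥ 7: [(7,31/9) (12,4) (18,9) (17,20) (7,16)]
2. After x ≤ 13: [(7,31/9) (12,4) (13,29/6) (13,92/5) (7,16)]
3. After y ≥ 8: [(7,8) (13,8) (13,92/5) (7,16)]
4. After y ≤ 17: [(7,8) (13,8) (13,17) (19/2,17) (7,16)]
5. Canonical ring: [(7,8) (13,8) (13,17) (19/2,17) (7,16)]

Clipped polygon: [(7,8) (13,8) (13,17) (19/2,17) (7,16)]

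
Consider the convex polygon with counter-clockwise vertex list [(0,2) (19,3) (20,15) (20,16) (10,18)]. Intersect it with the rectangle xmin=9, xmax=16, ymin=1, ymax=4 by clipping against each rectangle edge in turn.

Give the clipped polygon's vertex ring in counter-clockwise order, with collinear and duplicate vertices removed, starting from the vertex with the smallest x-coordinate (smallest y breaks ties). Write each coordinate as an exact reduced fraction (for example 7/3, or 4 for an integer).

1. After x ≥ 9: [(9,82/5) (9,47/19) (19,3) (20,15) (20,16) (10,18)]
2. After x ≤ 16: [(9,82/5) (9,47/19) (16,54/19) (16,84/5) (10,18)]
3. After y ≥ 1: [(9,82/5) (9,47/19) (16,54/19) (16,84/5) (10,18)]
4. After y ≤ 4: [(9,4) (9,47/19) (16,54/19) (16,4)]
5. Canonical ring: [(9,47/19) (16,54/19) (16,4) (9,4)]

Clipped polygon: [(9,47/19) (16,54/19) (16,4) (9,4)]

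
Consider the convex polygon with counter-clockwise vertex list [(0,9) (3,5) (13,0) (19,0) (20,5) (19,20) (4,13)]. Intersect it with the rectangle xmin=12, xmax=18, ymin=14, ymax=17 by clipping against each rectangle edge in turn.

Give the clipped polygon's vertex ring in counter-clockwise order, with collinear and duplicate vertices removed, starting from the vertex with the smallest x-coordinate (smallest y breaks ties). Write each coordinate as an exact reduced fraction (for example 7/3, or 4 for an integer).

1. After x ≥ 12: [(12,1/2) (13,0) (19,0) (20,5) (19,20) (12,251/15)]
2. After x ≤ 18: [(12,1/2) (13,0) (18,0) (18,293/15) (12,251/15)]
3. After y ≥ 14: [(12,14) (18,14) (18,293/15) (12,251/15)]
4. After y ≤ 17: [(12,14) (18,14) (18,17) (88/7,17) (12,251/15)]
5. Canonical ring: [(12,14) (18,14) (18,17) (88/7,17) (12,251/15)]

Clipped polygon: [(12,14) (18,14) (18,17) (88/7,17) (12,251/15)]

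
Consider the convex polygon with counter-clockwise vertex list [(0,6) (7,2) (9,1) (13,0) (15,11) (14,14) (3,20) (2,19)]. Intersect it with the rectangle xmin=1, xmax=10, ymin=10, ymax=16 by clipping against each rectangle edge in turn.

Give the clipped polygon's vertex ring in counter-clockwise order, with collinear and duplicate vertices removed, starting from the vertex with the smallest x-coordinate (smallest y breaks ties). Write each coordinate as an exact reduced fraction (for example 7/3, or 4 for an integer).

1. After x ≥ 1: [(1,25/2) (1,38/7) (7,2) (9,1) (13,0) (15,11) (14,14) (3,20) (2,19)]
2. After x ≤ 10: [(1,25/2) (1,38/7) (7,2) (9,1) (10,3/4) (10,178/11) (3,20) (2,19)]
3. After y ≥ 10: [(1,25/2) (1,10) (10,10) (10,178/11) (3,20) (2,19)]
4. After y ≤ 16: [(20/13,16) (1,25/2) (1,10) (10,10) (10,16)]
5. Canonical ring: [(1,10) (10,10) (10,16) (20/13,16) (1,25/2)]

Clipped polygon: [(1,10) (10,10) (10,16) (20/13,16) (1,25/2)]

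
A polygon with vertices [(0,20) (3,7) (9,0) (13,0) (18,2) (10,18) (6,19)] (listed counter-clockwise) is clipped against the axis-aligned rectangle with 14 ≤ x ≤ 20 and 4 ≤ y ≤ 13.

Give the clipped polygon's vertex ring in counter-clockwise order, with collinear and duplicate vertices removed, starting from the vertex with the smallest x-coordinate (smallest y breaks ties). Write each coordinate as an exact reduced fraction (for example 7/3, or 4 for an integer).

Clipped polygon: [(14,4) (17,4) (14,10)]

1. After x ≥ 14: [(14,2/5) (18,2) (14,10)]
2. After x ≤ 20: [(14,2/5) (18,2) (14,10)]
3. After y ≥ 4: [(14,4) (17,4) (14,10)]
4. After y ≤ 13: [(14,4) (17,4) (14,10)]
5. Canonical ring: [(14,4) (17,4) (14,10)]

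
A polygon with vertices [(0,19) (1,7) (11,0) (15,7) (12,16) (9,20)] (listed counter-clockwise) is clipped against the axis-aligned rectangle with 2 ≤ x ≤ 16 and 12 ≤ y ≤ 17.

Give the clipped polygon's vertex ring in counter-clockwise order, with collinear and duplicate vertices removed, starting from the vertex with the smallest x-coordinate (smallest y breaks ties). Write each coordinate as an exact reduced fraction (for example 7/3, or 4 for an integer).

1. After x ≥ 2: [(2,173/9) (2,63/10) (11,0) (15,7) (12,16) (9,20)]
2. After x ≤ 16: [(2,173/9) (2,63/10) (11,0) (15,7) (12,16) (9,20)]
3. After y ≥ 12: [(2,173/9) (2,12) (40/3,12) (12,16) (9,20)]
4. After y ≤ 17: [(2,17) (2,12) (40/3,12) (12,16) (45/4,17)]
5. Canonical ring: [(2,12) (40/3,12) (12,16) (45/4,17) (2,17)]

Clipped polygon: [(2,12) (40/3,12) (12,16) (45/4,17) (2,17)]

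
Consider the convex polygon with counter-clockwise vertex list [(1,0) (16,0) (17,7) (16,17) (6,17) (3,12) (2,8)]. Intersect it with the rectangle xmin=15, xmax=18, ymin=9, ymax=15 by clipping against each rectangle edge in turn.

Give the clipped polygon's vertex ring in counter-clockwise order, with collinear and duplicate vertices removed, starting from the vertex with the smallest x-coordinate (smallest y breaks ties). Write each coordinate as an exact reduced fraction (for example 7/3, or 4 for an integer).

1. After x ≥ 15: [(15,0) (16,0) (17,7) (16,17) (15,17)]
2. After x ≤ 18: [(15,0) (16,0) (17,7) (16,17) (15,17)]
3. After y ≥ 9: [(15,9) (84/5,9) (16,17) (15,17)]
4. After y ≤ 15: [(15,15) (15,9) (84/5,9) (81/5,15)]
5. Canonical ring: [(15,9) (84/5,9) (81/5,15) (15,15)]

Clipped polygon: [(15,9) (84/5,9) (81/5,15) (15,15)]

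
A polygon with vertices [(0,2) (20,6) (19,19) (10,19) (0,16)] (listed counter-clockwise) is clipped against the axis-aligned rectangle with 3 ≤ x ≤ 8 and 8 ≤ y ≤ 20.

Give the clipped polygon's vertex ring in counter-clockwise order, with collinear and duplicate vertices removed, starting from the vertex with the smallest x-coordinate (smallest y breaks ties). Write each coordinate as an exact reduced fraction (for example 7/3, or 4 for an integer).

1. After x ≥ 3: [(3,13/5) (20,6) (19,19) (10,19) (3,169/10)]
2. After x ≤ 8: [(3,13/5) (8,18/5) (8,92/5) (3,169/10)]
3. After y ≥ 8: [(3,8) (8,8) (8,92/5) (3,169/10)]
4. After y ≤ 20: [(3,8) (8,8) (8,92/5) (3,169/10)]
5. Canonical ring: [(3,8) (8,8) (8,92/5) (3,169/10)]

Clipped polygon: [(3,8) (8,8) (8,92/5) (3,169/10)]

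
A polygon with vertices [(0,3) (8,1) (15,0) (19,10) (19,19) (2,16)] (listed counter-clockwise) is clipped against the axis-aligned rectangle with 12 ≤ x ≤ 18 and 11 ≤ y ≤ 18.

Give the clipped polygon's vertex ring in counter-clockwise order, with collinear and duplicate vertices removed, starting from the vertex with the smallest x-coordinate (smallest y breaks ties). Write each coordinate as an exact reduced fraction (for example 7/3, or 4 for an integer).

Clipped polygon: [(12,11) (18,11) (18,18) (40/3,18) (12,302/17)]

1. After x ≥ 12: [(12,3/7) (15,0) (19,10) (19,19) (12,302/17)]
2. After x ≤ 18: [(12,3/7) (15,0) (18,15/2) (18,320/17) (12,302/17)]
3. After y ≥ 11: [(12,11) (18,11) (18,320/17) (12,302/17)]
4. After y ≤ 18: [(12,11) (18,11) (18,18) (40/3,18) (12,302/17)]
5. Canonical ring: [(12,11) (18,11) (18,18) (40/3,18) (12,302/17)]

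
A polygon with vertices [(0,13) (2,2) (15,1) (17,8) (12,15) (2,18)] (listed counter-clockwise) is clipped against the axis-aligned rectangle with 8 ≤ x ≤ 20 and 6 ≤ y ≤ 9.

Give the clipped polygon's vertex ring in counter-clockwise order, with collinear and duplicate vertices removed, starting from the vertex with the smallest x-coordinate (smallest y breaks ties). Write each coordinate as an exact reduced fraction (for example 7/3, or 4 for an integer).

Clipped polygon: [(8,6) (115/7,6) (17,8) (114/7,9) (8,9)]

1. After x ≥ 8: [(8,20/13) (15,1) (17,8) (12,15) (8,81/5)]
2. After x ≤ 20: [(8,20/13) (15,1) (17,8) (12,15) (8,81/5)]
3. After y ≥ 6: [(8,6) (115/7,6) (17,8) (12,15) (8,81/5)]
4. After y ≤ 9: [(8,9) (8,6) (115/7,6) (17,8) (114/7,9)]
5. Canonical ring: [(8,6) (115/7,6) (17,8) (114/7,9) (8,9)]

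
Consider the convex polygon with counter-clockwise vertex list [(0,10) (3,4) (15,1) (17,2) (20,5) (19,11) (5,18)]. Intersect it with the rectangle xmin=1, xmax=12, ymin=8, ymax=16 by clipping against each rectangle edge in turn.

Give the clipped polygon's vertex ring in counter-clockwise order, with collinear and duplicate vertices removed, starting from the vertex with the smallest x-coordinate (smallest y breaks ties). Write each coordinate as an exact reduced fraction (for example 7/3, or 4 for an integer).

Clipped polygon: [(1,8) (12,8) (12,29/2) (9,16) (15/4,16) (1,58/5)]

1. After x ≥ 1: [(1,58/5) (1,8) (3,4) (15,1) (17,2) (20,5) (19,11) (5,18)]
2. After x ≤ 12: [(1,58/5) (1,8) (3,4) (12,7/4) (12,29/2) (5,18)]
3. After y ≥ 8: [(1,58/5) (1,8) (1,8) (12,8) (12,29/2) (5,18)]
4. After y ≤ 16: [(15/4,16) (1,58/5) (1,8) (1,8) (12,8) (12,29/2) (9,16)]
5. Canonical ring: [(1,8) (12,8) (12,29/2) (9,16) (15/4,16) (1,58/5)]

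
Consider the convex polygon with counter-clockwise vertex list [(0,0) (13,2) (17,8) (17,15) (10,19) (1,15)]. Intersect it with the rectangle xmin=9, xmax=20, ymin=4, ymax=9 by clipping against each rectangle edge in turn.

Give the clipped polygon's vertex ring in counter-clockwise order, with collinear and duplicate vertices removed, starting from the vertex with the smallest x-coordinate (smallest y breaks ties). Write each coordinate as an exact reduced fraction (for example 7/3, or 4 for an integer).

1. After x ≥ 9: [(9,18/13) (13,2) (17,8) (17,15) (10,19) (9,167/9)]
2. After x ≤ 20: [(9,18/13) (13,2) (17,8) (17,15) (10,19) (9,167/9)]
3. After y ≥ 4: [(9,4) (43/3,4) (17,8) (17,15) (10,19) (9,167/9)]
4. After y ≤ 9: [(9,9) (9,4) (43/3,4) (17,8) (17,9)]
5. Canonical ring: [(9,4) (43/3,4) (17,8) (17,9) (9,9)]

Clipped polygon: [(9,4) (43/3,4) (17,8) (17,9) (9,9)]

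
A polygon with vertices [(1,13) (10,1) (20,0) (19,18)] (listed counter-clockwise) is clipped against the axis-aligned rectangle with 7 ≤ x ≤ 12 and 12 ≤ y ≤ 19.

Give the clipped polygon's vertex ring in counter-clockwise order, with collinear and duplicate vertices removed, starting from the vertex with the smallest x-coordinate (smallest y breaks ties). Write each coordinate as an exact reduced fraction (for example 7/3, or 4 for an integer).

1. After x ≥ 7: [(7,44/3) (7,5) (10,1) (20,0) (19,18)]
2. After x ≤ 12: [(12,289/18) (7,44/3) (7,5) (10,1) (12,4/5)]
3. After y ≥ 12: [(12,12) (12,289/18) (7,44/3) (7,12)]
4. After y ≤ 19: [(12,12) (12,289/18) (7,44/3) (7,12)]
5. Canonical ring: [(7,12) (12,12) (12,289/18) (7,44/3)]

Clipped polygon: [(7,12) (12,12) (12,289/18) (7,44/3)]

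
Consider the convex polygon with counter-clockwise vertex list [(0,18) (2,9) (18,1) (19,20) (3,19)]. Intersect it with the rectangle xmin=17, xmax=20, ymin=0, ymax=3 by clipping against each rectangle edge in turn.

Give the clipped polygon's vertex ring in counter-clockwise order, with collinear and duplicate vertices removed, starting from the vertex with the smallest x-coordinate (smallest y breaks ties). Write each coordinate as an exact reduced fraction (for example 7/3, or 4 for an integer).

Clipped polygon: [(17,3/2) (18,1) (344/19,3) (17,3)]

1. After x ≥ 17: [(17,3/2) (18,1) (19,20) (17,159/8)]
2. After x ≤ 20: [(17,3/2) (18,1) (19,20) (17,159/8)]
3. After y ≥ 0: [(17,3/2) (18,1) (19,20) (17,159/8)]
4. After y ≤ 3: [(17,3) (17,3/2) (18,1) (344/19,3)]
5. Canonical ring: [(17,3/2) (18,1) (344/19,3) (17,3)]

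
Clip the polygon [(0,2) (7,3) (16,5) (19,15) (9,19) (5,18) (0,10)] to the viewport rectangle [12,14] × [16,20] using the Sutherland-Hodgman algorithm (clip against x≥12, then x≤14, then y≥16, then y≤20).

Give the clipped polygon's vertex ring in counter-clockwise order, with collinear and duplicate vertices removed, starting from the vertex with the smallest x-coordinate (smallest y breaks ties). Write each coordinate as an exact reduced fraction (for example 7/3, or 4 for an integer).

Clipped polygon: [(12,16) (14,16) (14,17) (12,89/5)]

1. After x ≥ 12: [(12,37/9) (16,5) (19,15) (12,89/5)]
2. After x ≤ 14: [(12,37/9) (14,41/9) (14,17) (12,89/5)]
3. After y ≥ 16: [(12,16) (14,16) (14,17) (12,89/5)]
4. After y ≤ 20: [(12,16) (14,16) (14,17) (12,89/5)]
5. Canonical ring: [(12,16) (14,16) (14,17) (12,89/5)]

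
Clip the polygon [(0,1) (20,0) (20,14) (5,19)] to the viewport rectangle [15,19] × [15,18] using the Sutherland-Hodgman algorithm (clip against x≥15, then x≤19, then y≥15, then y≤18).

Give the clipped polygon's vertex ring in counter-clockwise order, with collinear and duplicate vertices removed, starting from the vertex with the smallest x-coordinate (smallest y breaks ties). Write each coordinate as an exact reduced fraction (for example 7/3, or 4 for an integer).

Clipped polygon: [(15,15) (17,15) (15,47/3)]

1. After x ≥ 15: [(15,1/4) (20,0) (20,14) (15,47/3)]
2. After x ≤ 19: [(15,1/4) (19,1/20) (19,43/3) (15,47/3)]
3. After y ≥ 15: [(15,15) (17,15) (15,47/3)]
4. After y ≤ 18: [(15,15) (17,15) (15,47/3)]
5. Canonical ring: [(15,15) (17,15) (15,47/3)]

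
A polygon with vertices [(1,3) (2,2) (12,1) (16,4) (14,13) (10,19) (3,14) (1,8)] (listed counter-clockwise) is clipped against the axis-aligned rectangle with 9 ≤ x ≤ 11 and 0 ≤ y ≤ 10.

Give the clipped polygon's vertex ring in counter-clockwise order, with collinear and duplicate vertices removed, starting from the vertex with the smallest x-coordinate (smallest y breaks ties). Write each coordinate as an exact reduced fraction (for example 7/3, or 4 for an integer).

1. After x ≥ 9: [(9,13/10) (12,1) (16,4) (14,13) (10,19) (9,128/7)]
2. After x ≤ 11: [(9,13/10) (11,11/10) (11,35/2) (10,19) (9,128/7)]
3. After y ≥ 0: [(9,13/10) (11,11/10) (11,35/2) (10,19) (9,128/7)]
4. After y ≤ 10: [(9,10) (9,13/10) (11,11/10) (11,10)]
5. Canonical ring: [(9,13/10) (11,11/10) (11,10) (9,10)]

Clipped polygon: [(9,13/10) (11,11/10) (11,10) (9,10)]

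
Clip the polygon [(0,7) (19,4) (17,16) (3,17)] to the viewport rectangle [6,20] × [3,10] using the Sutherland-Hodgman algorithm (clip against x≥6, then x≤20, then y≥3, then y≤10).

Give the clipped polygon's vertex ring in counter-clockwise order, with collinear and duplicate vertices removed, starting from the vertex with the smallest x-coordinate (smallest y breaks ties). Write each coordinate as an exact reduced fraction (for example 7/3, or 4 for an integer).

1. After x ≥ 6: [(6,115/19) (19,4) (17,16) (6,235/14)]
2. After x ≤ 20: [(6,115/19) (19,4) (17,16) (6,235/14)]
3. After y ≥ 3: [(6,115/19) (19,4) (17,16) (6,235/14)]
4. After y ≤ 10: [(6,10) (6,115/19) (19,4) (18,10)]
5. Canonical ring: [(6,115/19) (19,4) (18,10) (6,10)]

Clipped polygon: [(6,115/19) (19,4) (18,10) (6,10)]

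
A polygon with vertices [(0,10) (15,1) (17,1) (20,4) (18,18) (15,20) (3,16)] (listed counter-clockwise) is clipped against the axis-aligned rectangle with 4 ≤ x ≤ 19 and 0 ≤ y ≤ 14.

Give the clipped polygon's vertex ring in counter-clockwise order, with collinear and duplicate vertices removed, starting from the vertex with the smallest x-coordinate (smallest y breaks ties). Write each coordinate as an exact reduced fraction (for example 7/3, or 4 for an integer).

1. After x ≥ 4: [(4,38/5) (15,1) (17,1) (20,4) (18,18) (15,20) (4,49/3)]
2. After x ≤ 19: [(4,38/5) (15,1) (17,1) (19,3) (19,11) (18,18) (15,20) (4,49/3)]
3. After y ≥ 0: [(4,38/5) (15,1) (17,1) (19,3) (19,11) (18,18) (15,20) (4,49/3)]
4. After y ≤ 14: [(4,14) (4,38/5) (15,1) (17,1) (19,3) (19,11) (130/7,14)]
5. Canonical ring: [(4,38/5) (15,1) (17,1) (19,3) (19,11) (130/7,14) (4,14)]

Clipped polygon: [(4,38/5) (15,1) (17,1) (19,3) (19,11) (130/7,14) (4,14)]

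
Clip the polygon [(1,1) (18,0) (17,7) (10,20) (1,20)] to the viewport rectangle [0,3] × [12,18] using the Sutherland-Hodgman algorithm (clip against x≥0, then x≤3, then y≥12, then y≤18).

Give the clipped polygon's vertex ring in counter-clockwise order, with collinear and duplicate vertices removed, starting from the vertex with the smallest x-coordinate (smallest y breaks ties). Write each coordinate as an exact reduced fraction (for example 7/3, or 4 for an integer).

Clipped polygon: [(1,12) (3,12) (3,18) (1,18)]

1. After x ≥ 0: [(1,1) (18,0) (17,7) (10,20) (1,20)]
2. After x ≤ 3: [(1,1) (3,15/17) (3,20) (1,20)]
3. After y ≥ 12: [(1,12) (3,12) (3,20) (1,20)]
4. After y ≤ 18: [(1,18) (1,12) (3,12) (3,18)]
5. Canonical ring: [(1,12) (3,12) (3,18) (1,18)]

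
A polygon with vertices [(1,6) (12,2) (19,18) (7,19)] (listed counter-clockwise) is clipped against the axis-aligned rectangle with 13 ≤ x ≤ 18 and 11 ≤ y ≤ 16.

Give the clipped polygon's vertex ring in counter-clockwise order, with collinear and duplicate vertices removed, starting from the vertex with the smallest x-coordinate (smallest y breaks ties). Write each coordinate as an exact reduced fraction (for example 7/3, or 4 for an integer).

1. After x ≥ 13: [(13,30/7) (19,18) (13,37/2)]
2. After x ≤ 18: [(13,30/7) (18,110/7) (18,217/12) (13,37/2)]
3. After y ≥ 11: [(13,11) (255/16,11) (18,110/7) (18,217/12) (13,37/2)]
4. After y ≤ 16: [(13,16) (13,11) (255/16,11) (18,110/7) (18,16)]
5. Canonical ring: [(13,11) (255/16,11) (18,110/7) (18,16) (13,16)]

Clipped polygon: [(13,11) (255/16,11) (18,110/7) (18,16) (13,16)]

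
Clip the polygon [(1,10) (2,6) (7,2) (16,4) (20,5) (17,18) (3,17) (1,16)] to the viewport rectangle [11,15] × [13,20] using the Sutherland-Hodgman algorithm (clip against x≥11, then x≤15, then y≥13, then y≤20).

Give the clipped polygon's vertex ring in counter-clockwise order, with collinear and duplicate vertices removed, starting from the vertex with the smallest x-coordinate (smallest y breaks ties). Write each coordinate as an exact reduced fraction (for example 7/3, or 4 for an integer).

Clipped polygon: [(11,13) (15,13) (15,125/7) (11,123/7)]

1. After x ≥ 11: [(11,26/9) (16,4) (20,5) (17,18) (11,123/7)]
2. After x ≤ 15: [(11,26/9) (15,34/9) (15,125/7) (11,123/7)]
3. After y ≥ 13: [(11,13) (15,13) (15,125/7) (11,123/7)]
4. After y ≤ 20: [(11,13) (15,13) (15,125/7) (11,123/7)]
5. Canonical ring: [(11,13) (15,13) (15,125/7) (11,123/7)]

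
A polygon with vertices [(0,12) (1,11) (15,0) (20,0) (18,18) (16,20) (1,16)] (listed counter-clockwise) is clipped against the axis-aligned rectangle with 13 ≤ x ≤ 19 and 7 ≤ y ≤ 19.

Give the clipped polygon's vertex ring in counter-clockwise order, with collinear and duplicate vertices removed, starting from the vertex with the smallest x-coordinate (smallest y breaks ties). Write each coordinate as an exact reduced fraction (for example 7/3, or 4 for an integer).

Clipped polygon: [(13,7) (19,7) (19,9) (18,18) (17,19) (13,19)]

1. After x ≥ 13: [(13,11/7) (15,0) (20,0) (18,18) (16,20) (13,96/5)]
2. After x ≤ 19: [(13,11/7) (15,0) (19,0) (19,9) (18,18) (16,20) (13,96/5)]
3. After y ≥ 7: [(13,7) (19,7) (19,9) (18,18) (16,20) (13,96/5)]
4. After y ≤ 19: [(13,19) (13,7) (19,7) (19,9) (18,18) (17,19)]
5. Canonical ring: [(13,7) (19,7) (19,9) (18,18) (17,19) (13,19)]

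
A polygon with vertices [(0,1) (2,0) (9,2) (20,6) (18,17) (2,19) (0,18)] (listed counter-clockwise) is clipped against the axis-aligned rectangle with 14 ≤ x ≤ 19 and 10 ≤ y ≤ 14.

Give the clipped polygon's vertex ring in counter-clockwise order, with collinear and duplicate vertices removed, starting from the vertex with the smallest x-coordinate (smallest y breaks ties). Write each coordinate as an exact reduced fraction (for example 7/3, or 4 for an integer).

1. After x ≥ 14: [(14,42/11) (20,6) (18,17) (14,35/2)]
2. After x ≤ 19: [(14,42/11) (19,62/11) (19,23/2) (18,17) (14,35/2)]
3. After y ≥ 10: [(14,10) (19,10) (19,23/2) (18,17) (14,35/2)]
4. After y ≤ 14: [(14,14) (14,10) (19,10) (19,23/2) (204/11,14)]
5. Canonical ring: [(14,10) (19,10) (19,23/2) (204/11,14) (14,14)]

Clipped polygon: [(14,10) (19,10) (19,23/2) (204/11,14) (14,14)]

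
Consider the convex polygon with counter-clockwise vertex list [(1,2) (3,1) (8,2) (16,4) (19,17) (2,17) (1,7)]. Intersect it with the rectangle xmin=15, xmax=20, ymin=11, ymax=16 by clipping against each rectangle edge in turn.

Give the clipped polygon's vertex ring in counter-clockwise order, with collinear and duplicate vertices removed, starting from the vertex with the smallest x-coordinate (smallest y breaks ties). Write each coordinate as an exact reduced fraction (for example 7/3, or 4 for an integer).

1. After x ≥ 15: [(15,15/4) (16,4) (19,17) (15,17)]
2. After x ≤ 20: [(15,15/4) (16,4) (19,17) (15,17)]
3. After y ≥ 11: [(15,11) (229/13,11) (19,17) (15,17)]
4. After y ≤ 16: [(15,16) (15,11) (229/13,11) (244/13,16)]
5. Canonical ring: [(15,11) (229/13,11) (244/13,16) (15,16)]

Clipped polygon: [(15,11) (229/13,11) (244/13,16) (15,16)]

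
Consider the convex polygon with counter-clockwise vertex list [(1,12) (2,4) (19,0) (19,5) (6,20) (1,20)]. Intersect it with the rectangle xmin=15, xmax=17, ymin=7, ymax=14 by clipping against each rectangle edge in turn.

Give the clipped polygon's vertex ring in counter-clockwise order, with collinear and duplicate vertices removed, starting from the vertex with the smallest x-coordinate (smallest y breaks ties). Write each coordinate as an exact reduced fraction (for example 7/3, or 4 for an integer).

1. After x ≥ 15: [(15,16/17) (19,0) (19,5) (15,125/13)]
2. After x ≤ 17: [(15,16/17) (17,8/17) (17,95/13) (15,125/13)]
3. After y ≥ 7: [(15,7) (17,7) (17,95/13) (15,125/13)]
4. After y ≤ 14: [(15,7) (17,7) (17,95/13) (15,125/13)]
5. Canonical ring: [(15,7) (17,7) (17,95/13) (15,125/13)]

Clipped polygon: [(15,7) (17,7) (17,95/13) (15,125/13)]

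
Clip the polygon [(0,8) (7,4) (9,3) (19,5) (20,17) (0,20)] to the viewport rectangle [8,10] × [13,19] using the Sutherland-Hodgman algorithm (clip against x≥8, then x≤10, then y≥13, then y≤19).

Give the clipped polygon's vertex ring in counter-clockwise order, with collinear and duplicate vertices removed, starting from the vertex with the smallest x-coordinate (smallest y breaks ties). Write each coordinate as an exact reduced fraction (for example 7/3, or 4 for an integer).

Clipped polygon: [(8,13) (10,13) (10,37/2) (8,94/5)]

1. After x ≥ 8: [(8,7/2) (9,3) (19,5) (20,17) (8,94/5)]
2. After x ≤ 10: [(8,7/2) (9,3) (10,16/5) (10,37/2) (8,94/5)]
3. After y ≥ 13: [(8,13) (10,13) (10,37/2) (8,94/5)]
4. After y ≤ 19: [(8,13) (10,13) (10,37/2) (8,94/5)]
5. Canonical ring: [(8,13) (10,13) (10,37/2) (8,94/5)]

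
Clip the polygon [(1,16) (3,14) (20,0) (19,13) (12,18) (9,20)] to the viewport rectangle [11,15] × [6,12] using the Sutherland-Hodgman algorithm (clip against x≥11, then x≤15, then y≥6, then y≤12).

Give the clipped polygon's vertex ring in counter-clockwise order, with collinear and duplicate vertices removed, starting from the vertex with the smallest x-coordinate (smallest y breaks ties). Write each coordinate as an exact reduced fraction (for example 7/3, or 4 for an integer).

Clipped polygon: [(11,126/17) (89/7,6) (15,6) (15,12) (11,12)]

1. After x ≥ 11: [(11,126/17) (20,0) (19,13) (12,18) (11,56/3)]
2. After x ≤ 15: [(11,126/17) (15,70/17) (15,111/7) (12,18) (11,56/3)]
3. After y ≥ 6: [(11,126/17) (89/7,6) (15,6) (15,111/7) (12,18) (11,56/3)]
4. After y ≤ 12: [(11,12) (11,126/17) (89/7,6) (15,6) (15,12)]
5. Canonical ring: [(11,126/17) (89/7,6) (15,6) (15,12) (11,12)]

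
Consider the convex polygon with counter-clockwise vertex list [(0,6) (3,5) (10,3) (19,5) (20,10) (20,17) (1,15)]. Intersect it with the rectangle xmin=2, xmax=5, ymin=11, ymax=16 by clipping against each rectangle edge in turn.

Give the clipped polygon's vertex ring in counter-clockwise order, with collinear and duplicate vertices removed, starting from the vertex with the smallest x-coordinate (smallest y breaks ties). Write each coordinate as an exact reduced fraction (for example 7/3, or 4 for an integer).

Clipped polygon: [(2,11) (5,11) (5,293/19) (2,287/19)]

1. After x ≥ 2: [(2,16/3) (3,5) (10,3) (19,5) (20,10) (20,17) (2,287/19)]
2. After x ≤ 5: [(2,16/3) (3,5) (5,31/7) (5,293/19) (2,287/19)]
3. After y ≥ 11: [(2,11) (5,11) (5,293/19) (2,287/19)]
4. After y ≤ 16: [(2,11) (5,11) (5,293/19) (2,287/19)]
5. Canonical ring: [(2,11) (5,11) (5,293/19) (2,287/19)]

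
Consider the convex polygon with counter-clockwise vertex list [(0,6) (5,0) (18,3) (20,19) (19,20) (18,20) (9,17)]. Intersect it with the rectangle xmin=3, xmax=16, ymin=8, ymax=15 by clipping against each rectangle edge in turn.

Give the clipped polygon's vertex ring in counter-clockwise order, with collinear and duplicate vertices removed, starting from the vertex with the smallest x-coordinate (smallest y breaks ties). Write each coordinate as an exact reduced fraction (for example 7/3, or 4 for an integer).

1. After x ≥ 3: [(3,29/3) (3,12/5) (5,0) (18,3) (20,19) (19,20) (18,20) (9,17)]
2. After x ≤ 16: [(3,29/3) (3,12/5) (5,0) (16,33/13) (16,58/3) (9,17)]
3. After y ≥ 8: [(3,29/3) (3,8) (16,8) (16,58/3) (9,17)]
4. After y ≤ 15: [(81/11,15) (3,29/3) (3,8) (16,8) (16,15)]
5. Canonical ring: [(3,8) (16,8) (16,15) (81/11,15) (3,29/3)]

Clipped polygon: [(3,8) (16,8) (16,15) (81/11,15) (3,29/3)]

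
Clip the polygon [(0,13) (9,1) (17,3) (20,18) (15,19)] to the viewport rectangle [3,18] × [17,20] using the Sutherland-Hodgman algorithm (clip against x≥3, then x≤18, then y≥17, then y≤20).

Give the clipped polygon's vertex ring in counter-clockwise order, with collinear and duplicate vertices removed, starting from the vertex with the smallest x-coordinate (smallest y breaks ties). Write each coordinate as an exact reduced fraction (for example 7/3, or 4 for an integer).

1. After x ≥ 3: [(3,71/5) (3,9) (9,1) (17,3) (20,18) (15,19)]
2. After x ≤ 18: [(3,71/5) (3,9) (9,1) (17,3) (18,8) (18,92/5) (15,19)]
3. After y ≥ 17: [(10,17) (18,17) (18,92/5) (15,19)]
4. After y ≤ 20: [(10,17) (18,17) (18,92/5) (15,19)]
5. Canonical ring: [(10,17) (18,17) (18,92/5) (15,19)]

Clipped polygon: [(10,17) (18,17) (18,92/5) (15,19)]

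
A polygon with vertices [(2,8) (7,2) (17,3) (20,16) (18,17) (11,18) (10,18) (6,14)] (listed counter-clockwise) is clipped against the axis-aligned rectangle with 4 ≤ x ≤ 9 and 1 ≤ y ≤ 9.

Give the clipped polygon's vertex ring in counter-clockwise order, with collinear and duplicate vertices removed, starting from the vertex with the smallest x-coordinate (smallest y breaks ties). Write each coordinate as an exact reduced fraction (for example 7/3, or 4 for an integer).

1. After x ≥ 4: [(4,11) (4,28/5) (7,2) (17,3) (20,16) (18,17) (11,18) (10,18) (6,14)]
2. After x ≤ 9: [(4,11) (4,28/5) (7,2) (9,11/5) (9,17) (6,14)]
3. After y ≥ 1: [(4,11) (4,28/5) (7,2) (9,11/5) (9,17) (6,14)]
4. After y ≤ 9: [(4,9) (4,28/5) (7,2) (9,11/5) (9,9)]
5. Canonical ring: [(4,28/5) (7,2) (9,11/5) (9,9) (4,9)]

Clipped polygon: [(4,28/5) (7,2) (9,11/5) (9,9) (4,9)]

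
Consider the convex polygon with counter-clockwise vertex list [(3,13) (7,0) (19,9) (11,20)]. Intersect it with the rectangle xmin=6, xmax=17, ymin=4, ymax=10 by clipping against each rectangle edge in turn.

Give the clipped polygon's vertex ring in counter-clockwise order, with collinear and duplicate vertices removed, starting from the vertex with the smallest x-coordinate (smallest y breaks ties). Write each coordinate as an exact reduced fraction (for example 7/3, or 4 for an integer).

1. After x ≥ 6: [(6,125/8) (6,13/4) (7,0) (19,9) (11,20)]
2. After x ≤ 17: [(6,125/8) (6,13/4) (7,0) (17,15/2) (17,47/4) (11,20)]
3. After y ≥ 4: [(6,125/8) (6,4) (37/3,4) (17,15/2) (17,47/4) (11,20)]
4. After y ≤ 10: [(6,10) (6,4) (37/3,4) (17,15/2) (17,10)]
5. Canonical ring: [(6,4) (37/3,4) (17,15/2) (17,10) (6,10)]

Clipped polygon: [(6,4) (37/3,4) (17,15/2) (17,10) (6,10)]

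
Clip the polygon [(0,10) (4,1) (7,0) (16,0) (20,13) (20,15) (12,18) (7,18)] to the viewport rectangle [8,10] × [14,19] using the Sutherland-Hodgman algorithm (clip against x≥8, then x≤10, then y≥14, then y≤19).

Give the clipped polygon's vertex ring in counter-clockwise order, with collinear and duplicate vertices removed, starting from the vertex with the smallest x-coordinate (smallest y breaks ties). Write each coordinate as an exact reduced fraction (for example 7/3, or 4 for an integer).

Clipped polygon: [(8,14) (10,14) (10,18) (8,18)]

1. After x ≥ 8: [(8,0) (16,0) (20,13) (20,15) (12,18) (8,18)]
2. After x ≤ 10: [(8,0) (10,0) (10,18) (8,18)]
3. After y ≥ 14: [(8,14) (10,14) (10,18) (8,18)]
4. After y ≤ 19: [(8,14) (10,14) (10,18) (8,18)]
5. Canonical ring: [(8,14) (10,14) (10,18) (8,18)]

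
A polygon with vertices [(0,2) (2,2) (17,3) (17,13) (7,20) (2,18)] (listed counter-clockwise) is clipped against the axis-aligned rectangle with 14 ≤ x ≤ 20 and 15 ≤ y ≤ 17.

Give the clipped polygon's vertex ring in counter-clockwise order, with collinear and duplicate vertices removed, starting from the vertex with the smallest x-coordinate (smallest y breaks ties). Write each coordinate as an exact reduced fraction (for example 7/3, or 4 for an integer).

Clipped polygon: [(14,15) (99/7,15) (14,151/10)]

1. After x ≥ 14: [(14,14/5) (17,3) (17,13) (14,151/10)]
2. After x ≤ 20: [(14,14/5) (17,3) (17,13) (14,151/10)]
3. After y ≥ 15: [(14,15) (99/7,15) (14,151/10)]
4. After y ≤ 17: [(14,15) (99/7,15) (14,151/10)]
5. Canonical ring: [(14,15) (99/7,15) (14,151/10)]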